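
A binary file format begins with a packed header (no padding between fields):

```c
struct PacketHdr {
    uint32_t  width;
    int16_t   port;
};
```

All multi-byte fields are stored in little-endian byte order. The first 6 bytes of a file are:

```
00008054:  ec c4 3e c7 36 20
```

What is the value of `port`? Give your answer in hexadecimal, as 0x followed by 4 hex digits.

0x2036

`port` follows `width` (4 bytes), so it starts at byte offset 4 and occupies 2 bytes.
Bytes at offsets 4..5: 36 20.
Little-endian stores the least-significant byte at the lowest address.
Reassemble most-significant byte first: 20 36 → 0x2036.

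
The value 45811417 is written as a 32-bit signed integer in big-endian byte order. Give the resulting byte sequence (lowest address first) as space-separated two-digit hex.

02 BB 06 D9

45811417 in hexadecimal, padded to 32 bits, is 0x02BB06D9.
Split into bytes (most-significant first): 02 BB 06 D9.
In big-endian order the high byte comes first in memory.
So the memory order matches the most-significant-first order: 02 BB 06 D9.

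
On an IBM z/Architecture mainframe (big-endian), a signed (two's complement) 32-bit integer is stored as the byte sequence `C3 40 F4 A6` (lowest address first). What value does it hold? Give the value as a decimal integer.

Big-endian stores the most-significant byte at the lowest address.
The bytes are already most-significant first: 0xC340F4A6.
Top bit is set, so as a signed 32-bit value this is 0xC340F4A6 − 2^32 = -1019153242.

-1019153242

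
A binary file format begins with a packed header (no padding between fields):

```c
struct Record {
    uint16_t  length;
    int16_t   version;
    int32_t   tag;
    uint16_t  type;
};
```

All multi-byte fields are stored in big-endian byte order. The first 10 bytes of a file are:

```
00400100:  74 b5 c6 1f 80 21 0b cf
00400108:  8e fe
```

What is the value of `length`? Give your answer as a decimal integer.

`length` is the first field, at byte offset 0, occupying 2 bytes.
Bytes at offsets 0..1: 74 B5.
Big-endian stores the most-significant byte at the lowest address.
The bytes are already most-significant first: 0x74B5.
0x74B5 = 29877.

29877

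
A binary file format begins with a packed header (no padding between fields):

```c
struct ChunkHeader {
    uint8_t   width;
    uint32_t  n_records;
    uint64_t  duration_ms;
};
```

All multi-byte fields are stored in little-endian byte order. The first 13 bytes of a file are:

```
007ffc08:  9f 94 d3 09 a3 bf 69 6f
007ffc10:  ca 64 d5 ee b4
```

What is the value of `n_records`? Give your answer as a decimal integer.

2735330196

`n_records` follows `width` (1 byte), so it starts at byte offset 1 and occupies 4 bytes.
Bytes at offsets 1..4: 94 D3 09 A3.
Little-endian stores the least-significant byte at the lowest address.
Reassemble most-significant byte first: A3 09 D3 94 → 0xA309D394.
0xA309D394 = 2735330196.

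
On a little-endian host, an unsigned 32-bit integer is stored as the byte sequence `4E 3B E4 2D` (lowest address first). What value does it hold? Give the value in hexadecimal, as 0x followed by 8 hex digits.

Little-endian: lowest address holds the least-significant byte.
Reassemble most-significant byte first: 2D E4 3B 4E → 0x2DE43B4E.

0x2DE43B4E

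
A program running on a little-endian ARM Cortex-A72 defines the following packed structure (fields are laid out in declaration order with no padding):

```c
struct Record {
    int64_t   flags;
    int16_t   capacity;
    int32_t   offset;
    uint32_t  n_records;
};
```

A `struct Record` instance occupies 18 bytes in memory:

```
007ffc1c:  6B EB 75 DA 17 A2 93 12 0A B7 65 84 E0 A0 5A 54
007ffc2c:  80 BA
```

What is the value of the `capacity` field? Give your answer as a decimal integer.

`capacity` follows `flags` (8 bytes), so it starts at byte offset 8 and occupies 2 bytes.
Bytes at offsets 8..9: 0A B7.
Little-endian stores the least-significant byte at the lowest address.
Reassemble most-significant byte first: B7 0A → 0xB70A.
Top bit is set, so as a signed 16-bit value this is 0xB70A − 2^16 = -18678.

-18678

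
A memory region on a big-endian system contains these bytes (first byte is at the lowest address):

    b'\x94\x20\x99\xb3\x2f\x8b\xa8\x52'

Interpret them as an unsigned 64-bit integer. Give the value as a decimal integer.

In big-endian order the high byte comes first in memory.
The bytes are already most-significant first: 0x942099B32F8BA852.
0x942099B32F8BA852 = 10673700111743952978.

10673700111743952978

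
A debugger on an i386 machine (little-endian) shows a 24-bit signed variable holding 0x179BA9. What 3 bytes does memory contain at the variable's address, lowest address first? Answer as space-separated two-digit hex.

Split into bytes (most-significant first): 17 9B A9.
Little-endian stores the least-significant byte at the lowest address.
So at ascending addresses the bytes are A9 9B 17.

A9 9B 17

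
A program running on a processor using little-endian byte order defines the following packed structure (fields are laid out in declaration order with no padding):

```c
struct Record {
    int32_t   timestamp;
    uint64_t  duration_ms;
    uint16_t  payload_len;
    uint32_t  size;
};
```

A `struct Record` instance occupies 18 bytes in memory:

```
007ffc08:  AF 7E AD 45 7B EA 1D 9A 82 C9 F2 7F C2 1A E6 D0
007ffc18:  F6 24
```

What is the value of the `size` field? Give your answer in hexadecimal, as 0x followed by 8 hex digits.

0x24F6D0E6

`size` follows `timestamp` (4 B), `duration_ms` (8 B), `payload_len` (2 B), so it starts at offset 4 + 8 + 2 = 14 and occupies 4 bytes.
Bytes at offsets 14..17: E6 D0 F6 24.
In little-endian order the low byte comes first in memory.
Reassemble most-significant byte first: 24 F6 D0 E6 → 0x24F6D0E6.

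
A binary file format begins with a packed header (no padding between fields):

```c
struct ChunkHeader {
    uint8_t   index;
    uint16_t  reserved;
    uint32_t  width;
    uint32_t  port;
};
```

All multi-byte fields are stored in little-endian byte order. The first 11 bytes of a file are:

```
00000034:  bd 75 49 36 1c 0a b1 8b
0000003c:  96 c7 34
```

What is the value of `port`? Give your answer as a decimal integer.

885495435

`port` follows `index` (1 B), `reserved` (2 B), `width` (4 B), so it starts at offset 1 + 2 + 4 = 7 and occupies 4 bytes.
Bytes at offsets 7..10: 8B 96 C7 34.
Little-endian: lowest address holds the least-significant byte.
Reassemble most-significant byte first: 34 C7 96 8B → 0x34C7968B.
0x34C7968B = 885495435.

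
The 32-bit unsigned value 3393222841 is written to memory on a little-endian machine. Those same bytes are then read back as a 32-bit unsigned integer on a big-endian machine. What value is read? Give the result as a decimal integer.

3111665866

3393222841 in 32-bit hexadecimal is 0xCA4078B9.
Stored little-endian, the bytes at ascending addresses are B9 78 40 CA.
Read back as big-endian, the last byte is least significant, giving 0xB97840CA.
0xB97840CA = 3111665866.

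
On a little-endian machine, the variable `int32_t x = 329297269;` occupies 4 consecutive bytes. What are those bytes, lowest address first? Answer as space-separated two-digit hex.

329297269 in hexadecimal, padded to 32 bits, is 0x13A0AD75.
Split into bytes (most-significant first): 13 A0 AD 75.
Little-endian: lowest address holds the least-significant byte.
So at ascending addresses the bytes are 75 AD A0 13.

75 AD A0 13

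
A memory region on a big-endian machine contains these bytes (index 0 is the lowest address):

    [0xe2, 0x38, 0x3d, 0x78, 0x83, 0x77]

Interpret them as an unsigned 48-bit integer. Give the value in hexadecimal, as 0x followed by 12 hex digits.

In big-endian order the high byte comes first in memory.
The bytes are already most-significant first: 0xE2383D788377.

0xE2383D788377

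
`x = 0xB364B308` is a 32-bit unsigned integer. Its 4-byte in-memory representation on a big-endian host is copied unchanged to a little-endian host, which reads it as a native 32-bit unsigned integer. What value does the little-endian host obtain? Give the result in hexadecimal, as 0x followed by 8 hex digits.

0x08B364B3

Stored big-endian, the bytes at ascending addresses are B3 64 B3 08.
Read back as little-endian, the first byte is least significant, giving 0x08B364B3.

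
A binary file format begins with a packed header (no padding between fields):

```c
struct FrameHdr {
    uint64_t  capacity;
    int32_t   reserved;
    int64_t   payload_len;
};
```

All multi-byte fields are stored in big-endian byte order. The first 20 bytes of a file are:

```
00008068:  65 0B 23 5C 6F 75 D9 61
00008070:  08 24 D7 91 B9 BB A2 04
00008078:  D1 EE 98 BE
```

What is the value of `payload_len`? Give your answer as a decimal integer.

`payload_len` follows `capacity` (8 B), `reserved` (4 B), so it starts at offset 8 + 4 = 12 and occupies 8 bytes.
Bytes at offsets 12..19: B9 BB A2 04 D1 EE 98 BE.
In big-endian order the high byte comes first in memory.
The bytes are already most-significant first: 0xB9BBA204D1EE98BE.
Top bit is set, so as a signed 64-bit value this is 0xB9BBA204D1EE98BE − 2^64 = -5063275214462347074.

-5063275214462347074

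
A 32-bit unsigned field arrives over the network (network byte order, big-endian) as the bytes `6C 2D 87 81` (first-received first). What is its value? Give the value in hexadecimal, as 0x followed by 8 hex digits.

In big-endian order the high byte comes first in memory.
The bytes are already most-significant first: 0x6C2D8781.

0x6C2D8781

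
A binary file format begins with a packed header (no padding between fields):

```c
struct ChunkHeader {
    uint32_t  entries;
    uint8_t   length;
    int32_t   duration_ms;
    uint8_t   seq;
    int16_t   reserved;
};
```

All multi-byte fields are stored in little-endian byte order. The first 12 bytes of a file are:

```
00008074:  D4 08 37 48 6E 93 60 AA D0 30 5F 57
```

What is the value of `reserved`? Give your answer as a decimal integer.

`reserved` follows `entries` (4 B), `length` (1 B), `duration_ms` (4 B), `seq` (1 B), so it starts at offset 4 + 1 + 4 + 1 = 10 and occupies 2 bytes.
Bytes at offsets 10..11: 5F 57.
Little-endian stores the least-significant byte at the lowest address.
Reassemble most-significant byte first: 57 5F → 0x575F.
0x575F = 22367.

22367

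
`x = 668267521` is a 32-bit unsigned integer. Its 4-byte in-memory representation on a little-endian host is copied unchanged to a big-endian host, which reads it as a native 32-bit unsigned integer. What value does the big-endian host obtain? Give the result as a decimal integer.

32822311

668267521 in 32-bit hexadecimal is 0x27D4F401.
Stored little-endian, the bytes at ascending addresses are 01 F4 D4 27.
Read back as big-endian, the last byte is least significant, giving 0x01F4D427.
0x01F4D427 = 32822311.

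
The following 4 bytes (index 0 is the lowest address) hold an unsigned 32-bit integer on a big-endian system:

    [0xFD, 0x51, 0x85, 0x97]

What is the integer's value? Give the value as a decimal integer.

In big-endian order the high byte comes first in memory.
The bytes are already most-significant first: 0xFD518597.
0xFD518597 = 4249978263.

4249978263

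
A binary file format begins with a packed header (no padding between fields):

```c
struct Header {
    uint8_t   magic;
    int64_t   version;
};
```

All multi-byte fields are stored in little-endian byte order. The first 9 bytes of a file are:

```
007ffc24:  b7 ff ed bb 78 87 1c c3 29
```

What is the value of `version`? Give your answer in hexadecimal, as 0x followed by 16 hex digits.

0x29C31C8778BBEDFF

`version` follows `magic` (1 byte), so it starts at byte offset 1 and occupies 8 bytes.
Bytes at offsets 1..8: FF ED BB 78 87 1C C3 29.
Little-endian stores the least-significant byte at the lowest address.
Reassemble most-significant byte first: 29 C3 1C 87 78 BB ED FF → 0x29C31C8778BBEDFF.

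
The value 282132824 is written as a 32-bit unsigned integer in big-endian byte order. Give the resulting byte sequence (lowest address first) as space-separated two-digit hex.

10 D1 01 58

282132824 in hexadecimal, padded to 32 bits, is 0x10D10158.
Split into bytes (most-significant first): 10 D1 01 58.
Big-endian stores the most-significant byte at the lowest address.
So the memory order matches the most-significant-first order: 10 D1 01 58.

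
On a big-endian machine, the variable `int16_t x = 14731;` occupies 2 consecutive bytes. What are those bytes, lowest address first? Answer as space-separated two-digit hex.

39 8B

14731 in hexadecimal, padded to 16 bits, is 0x398B.
Split into bytes (most-significant first): 39 8B.
Big-endian stores the most-significant byte at the lowest address.
So the memory order matches the most-significant-first order: 39 8B.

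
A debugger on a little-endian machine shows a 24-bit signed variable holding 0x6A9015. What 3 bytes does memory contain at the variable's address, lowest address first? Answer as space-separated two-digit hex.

15 90 6A

Split into bytes (most-significant first): 6A 90 15.
Little-endian stores the least-significant byte at the lowest address.
So at ascending addresses the bytes are 15 90 6A.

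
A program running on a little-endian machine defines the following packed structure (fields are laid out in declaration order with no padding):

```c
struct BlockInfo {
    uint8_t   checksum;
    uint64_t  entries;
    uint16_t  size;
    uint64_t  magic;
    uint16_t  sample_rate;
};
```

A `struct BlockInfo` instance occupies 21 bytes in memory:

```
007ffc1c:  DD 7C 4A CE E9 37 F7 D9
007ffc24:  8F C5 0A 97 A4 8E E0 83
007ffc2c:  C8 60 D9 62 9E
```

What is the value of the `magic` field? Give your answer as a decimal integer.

15663739972728300695

`magic` follows `checksum` (1 B), `entries` (8 B), `size` (2 B), so it starts at offset 1 + 8 + 2 = 11 and occupies 8 bytes.
Bytes at offsets 11..18: 97 A4 8E E0 83 C8 60 D9.
In little-endian order the low byte comes first in memory.
Reassemble most-significant byte first: D9 60 C8 83 E0 8E A4 97 → 0xD960C883E08EA497.
0xD960C883E08EA497 = 15663739972728300695.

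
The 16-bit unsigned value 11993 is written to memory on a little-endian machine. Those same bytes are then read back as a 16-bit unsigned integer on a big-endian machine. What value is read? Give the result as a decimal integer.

11993 in 16-bit hexadecimal is 0x2ED9.
Stored little-endian, the bytes at ascending addresses are D9 2E.
Read back as big-endian, the last byte is least significant, giving 0xD92E.
0xD92E = 55598.

55598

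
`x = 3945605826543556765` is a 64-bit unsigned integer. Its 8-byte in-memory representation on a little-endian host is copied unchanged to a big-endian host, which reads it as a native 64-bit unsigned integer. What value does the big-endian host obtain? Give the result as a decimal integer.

3945605826543556765 in 64-bit hexadecimal is 0x36C19B9832D7189D.
Stored little-endian, the bytes at ascending addresses are 9D 18 D7 32 98 9B C1 36.
Read back as big-endian, the last byte is least significant, giving 0x9D18D732989BC136.
0x9D18D732989BC136 = 11320034275704422710.

11320034275704422710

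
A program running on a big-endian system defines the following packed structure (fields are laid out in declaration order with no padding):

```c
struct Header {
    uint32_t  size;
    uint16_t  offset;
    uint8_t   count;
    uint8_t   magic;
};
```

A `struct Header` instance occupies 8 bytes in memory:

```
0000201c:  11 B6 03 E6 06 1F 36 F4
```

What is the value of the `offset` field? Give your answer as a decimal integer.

1567

`offset` follows `size` (4 bytes), so it starts at byte offset 4 and occupies 2 bytes.
Bytes at offsets 4..5: 06 1F.
Big-endian: lowest address holds the most-significant byte.
The bytes are already most-significant first: 0x061F.
0x061F = 1567.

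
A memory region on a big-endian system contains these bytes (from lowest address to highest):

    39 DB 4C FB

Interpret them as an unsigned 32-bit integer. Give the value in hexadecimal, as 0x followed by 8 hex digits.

Big-endian: lowest address holds the most-significant byte.
The bytes are already most-significant first: 0x39DB4CFB.

0x39DB4CFB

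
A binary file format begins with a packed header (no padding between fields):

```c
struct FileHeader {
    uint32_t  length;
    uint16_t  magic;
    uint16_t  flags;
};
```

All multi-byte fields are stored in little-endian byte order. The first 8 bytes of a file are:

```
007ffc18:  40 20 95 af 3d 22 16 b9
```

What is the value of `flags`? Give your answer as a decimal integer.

47382

`flags` follows `length` (4 B), `magic` (2 B), so it starts at offset 4 + 2 = 6 and occupies 2 bytes.
Bytes at offsets 6..7: 16 B9.
In little-endian order the low byte comes first in memory.
Reassemble most-significant byte first: B9 16 → 0xB916.
0xB916 = 47382.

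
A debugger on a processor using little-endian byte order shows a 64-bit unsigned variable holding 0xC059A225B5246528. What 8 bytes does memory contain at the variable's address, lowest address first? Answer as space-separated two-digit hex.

28 65 24 B5 25 A2 59 C0

Split into bytes (most-significant first): C0 59 A2 25 B5 24 65 28.
Little-endian: lowest address holds the least-significant byte.
So at ascending addresses the bytes are 28 65 24 B5 25 A2 59 C0.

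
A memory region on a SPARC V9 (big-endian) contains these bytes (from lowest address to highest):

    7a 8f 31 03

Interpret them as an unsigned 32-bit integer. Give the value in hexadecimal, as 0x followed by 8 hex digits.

Big-endian: lowest address holds the most-significant byte.
The bytes are already most-significant first: 0x7A8F3103.

0x7A8F3103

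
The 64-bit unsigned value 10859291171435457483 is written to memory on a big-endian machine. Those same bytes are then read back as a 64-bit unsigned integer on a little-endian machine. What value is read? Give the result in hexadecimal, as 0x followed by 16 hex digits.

10859291171435457483 in 64-bit hexadecimal is 0x96B3F3C911F22BCB.
Stored big-endian, the bytes at ascending addresses are 96 B3 F3 C9 11 F2 2B CB.
Read back as little-endian, the first byte is least significant, giving 0xCB2BF211C9F3B396.

0xCB2BF211C9F3B396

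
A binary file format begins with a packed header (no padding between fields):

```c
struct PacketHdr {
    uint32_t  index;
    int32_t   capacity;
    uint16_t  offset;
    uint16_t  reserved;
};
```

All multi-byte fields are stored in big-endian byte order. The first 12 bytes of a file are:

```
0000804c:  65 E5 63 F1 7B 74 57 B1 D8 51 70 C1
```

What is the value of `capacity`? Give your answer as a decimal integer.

2071222193

`capacity` follows `index` (4 bytes), so it starts at byte offset 4 and occupies 4 bytes.
Bytes at offsets 4..7: 7B 74 57 B1.
In big-endian order the high byte comes first in memory.
The bytes are already most-significant first: 0x7B7457B1.
0x7B7457B1 = 2071222193.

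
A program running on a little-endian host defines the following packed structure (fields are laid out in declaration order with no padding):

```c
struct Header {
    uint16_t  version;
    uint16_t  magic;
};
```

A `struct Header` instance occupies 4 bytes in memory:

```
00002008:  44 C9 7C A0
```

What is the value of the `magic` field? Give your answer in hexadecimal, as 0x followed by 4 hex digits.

0xA07C

`magic` follows `version` (2 bytes), so it starts at byte offset 2 and occupies 2 bytes.
Bytes at offsets 2..3: 7C A0.
Little-endian: lowest address holds the least-significant byte.
Reassemble most-significant byte first: A0 7C → 0xA07C.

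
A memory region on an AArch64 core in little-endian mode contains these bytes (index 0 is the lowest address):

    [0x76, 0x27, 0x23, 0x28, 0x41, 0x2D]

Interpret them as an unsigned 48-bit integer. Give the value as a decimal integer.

Little-endian: lowest address holds the least-significant byte.
Reassemble most-significant byte first: 2D 41 28 23 27 76 → 0x2D4128232776.
0x2D4128232776 = 49757869516662.

49757869516662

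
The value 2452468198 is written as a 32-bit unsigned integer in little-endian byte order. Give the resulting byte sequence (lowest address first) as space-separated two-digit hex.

2452468198 in hexadecimal, padded to 32 bits, is 0x922DB1E6.
Split into bytes (most-significant first): 92 2D B1 E6.
Little-endian: lowest address holds the least-significant byte.
So at ascending addresses the bytes are E6 B1 2D 92.

E6 B1 2D 92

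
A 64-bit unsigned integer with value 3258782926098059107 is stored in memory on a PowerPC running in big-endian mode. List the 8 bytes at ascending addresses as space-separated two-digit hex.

3258782926098059107 in hexadecimal, padded to 64 bits, is 0x2D3985CE362ECF63.
Split into bytes (most-significant first): 2D 39 85 CE 36 2E CF 63.
Big-endian: lowest address holds the most-significant byte.
So the memory order matches the most-significant-first order: 2D 39 85 CE 36 2E CF 63.

2D 39 85 CE 36 2E CF 63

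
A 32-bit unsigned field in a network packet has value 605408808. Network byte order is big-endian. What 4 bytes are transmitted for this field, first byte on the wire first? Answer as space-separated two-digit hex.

24 15 CE 28

605408808 in hexadecimal, padded to 32 bits, is 0x2415CE28.
Split into bytes (most-significant first): 24 15 CE 28.
Big-endian: lowest address holds the most-significant byte.
So the memory order matches the most-significant-first order: 24 15 CE 28.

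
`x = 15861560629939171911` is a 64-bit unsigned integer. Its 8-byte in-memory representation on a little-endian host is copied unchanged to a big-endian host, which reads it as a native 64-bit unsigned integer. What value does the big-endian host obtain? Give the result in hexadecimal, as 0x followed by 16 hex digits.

15861560629939171911 in 64-bit hexadecimal is 0xDC1F955AD2D87247.
Stored little-endian, the bytes at ascending addresses are 47 72 D8 D2 5A 95 1F DC.
Read back as big-endian, the last byte is least significant, giving 0x4772D8D25A951FDC.

0x4772D8D25A951FDC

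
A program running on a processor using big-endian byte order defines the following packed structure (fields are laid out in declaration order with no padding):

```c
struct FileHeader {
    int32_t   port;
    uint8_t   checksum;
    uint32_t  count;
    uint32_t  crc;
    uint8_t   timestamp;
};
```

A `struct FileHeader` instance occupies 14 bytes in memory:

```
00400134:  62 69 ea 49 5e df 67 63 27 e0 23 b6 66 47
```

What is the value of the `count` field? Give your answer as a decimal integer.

`count` follows `port` (4 B), `checksum` (1 B), so it starts at offset 4 + 1 = 5 and occupies 4 bytes.
Bytes at offsets 5..8: DF 67 63 27.
In big-endian order the high byte comes first in memory.
The bytes are already most-significant first: 0xDF676327.
0xDF676327 = 3748094759.

3748094759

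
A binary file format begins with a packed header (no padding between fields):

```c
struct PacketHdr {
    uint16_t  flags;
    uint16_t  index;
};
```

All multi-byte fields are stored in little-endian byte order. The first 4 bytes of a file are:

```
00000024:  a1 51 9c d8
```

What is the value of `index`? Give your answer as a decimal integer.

55452

`index` follows `flags` (2 bytes), so it starts at byte offset 2 and occupies 2 bytes.
Bytes at offsets 2..3: 9C D8.
Little-endian: lowest address holds the least-significant byte.
Reassemble most-significant byte first: D8 9C → 0xD89C.
0xD89C = 55452.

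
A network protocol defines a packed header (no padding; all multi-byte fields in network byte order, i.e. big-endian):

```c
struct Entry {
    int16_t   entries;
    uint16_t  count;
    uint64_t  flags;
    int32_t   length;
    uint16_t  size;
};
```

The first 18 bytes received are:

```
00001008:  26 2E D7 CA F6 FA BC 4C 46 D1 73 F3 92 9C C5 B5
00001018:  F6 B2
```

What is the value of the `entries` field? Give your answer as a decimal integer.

`entries` is the first field, at byte offset 0, occupying 2 bytes.
Bytes at offsets 0..1: 26 2E.
In big-endian order the high byte comes first in memory.
The bytes are already most-significant first: 0x262E.
0x262E = 9774.

9774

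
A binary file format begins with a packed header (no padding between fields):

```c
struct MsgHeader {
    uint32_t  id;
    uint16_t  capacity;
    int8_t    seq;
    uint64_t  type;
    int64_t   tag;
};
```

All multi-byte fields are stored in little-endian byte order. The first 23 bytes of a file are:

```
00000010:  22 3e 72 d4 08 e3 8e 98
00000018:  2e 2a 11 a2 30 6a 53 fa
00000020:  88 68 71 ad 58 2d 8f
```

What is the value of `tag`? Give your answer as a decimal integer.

-8129744250378614534

`tag` follows `id` (4 B), `capacity` (2 B), `seq` (1 B), `type` (8 B), so it starts at offset 4 + 2 + 1 + 8 = 15 and occupies 8 bytes.
Bytes at offsets 15..22: FA 88 68 71 AD 58 2D 8F.
In little-endian order the low byte comes first in memory.
Reassemble most-significant byte first: 8F 2D 58 AD 71 68 88 FA → 0x8F2D58AD716888FA.
Top bit is set, so as a signed 64-bit value this is 0x8F2D58AD716888FA − 2^64 = -8129744250378614534.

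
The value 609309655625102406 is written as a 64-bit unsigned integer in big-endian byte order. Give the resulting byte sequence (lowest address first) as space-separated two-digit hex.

08 74 B3 E7 4D BF F4 46

609309655625102406 in hexadecimal, padded to 64 bits, is 0x0874B3E74DBFF446.
Split into bytes (most-significant first): 08 74 B3 E7 4D BF F4 46.
Big-endian: lowest address holds the most-significant byte.
So the memory order matches the most-significant-first order: 08 74 B3 E7 4D BF F4 46.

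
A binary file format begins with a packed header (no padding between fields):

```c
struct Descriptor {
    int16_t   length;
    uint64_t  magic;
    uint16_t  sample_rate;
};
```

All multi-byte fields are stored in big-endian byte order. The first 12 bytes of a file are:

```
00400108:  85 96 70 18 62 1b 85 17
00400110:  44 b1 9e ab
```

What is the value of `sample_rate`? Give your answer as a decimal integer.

`sample_rate` follows `length` (2 B), `magic` (8 B), so it starts at offset 2 + 8 = 10 and occupies 2 bytes.
Bytes at offsets 10..11: 9E AB.
In big-endian order the high byte comes first in memory.
The bytes are already most-significant first: 0x9EAB.
0x9EAB = 40619.

40619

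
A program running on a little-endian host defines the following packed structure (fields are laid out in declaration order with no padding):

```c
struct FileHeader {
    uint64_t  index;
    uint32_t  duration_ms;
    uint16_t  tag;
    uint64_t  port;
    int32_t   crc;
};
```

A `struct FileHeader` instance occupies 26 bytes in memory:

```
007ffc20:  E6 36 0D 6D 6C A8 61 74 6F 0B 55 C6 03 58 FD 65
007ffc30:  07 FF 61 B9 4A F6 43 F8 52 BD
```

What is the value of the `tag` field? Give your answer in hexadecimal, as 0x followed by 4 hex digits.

`tag` follows `index` (8 B), `duration_ms` (4 B), so it starts at offset 8 + 4 = 12 and occupies 2 bytes.
Bytes at offsets 12..13: 03 58.
In little-endian order the low byte comes first in memory.
Reassemble most-significant byte first: 58 03 → 0x5803.

0x5803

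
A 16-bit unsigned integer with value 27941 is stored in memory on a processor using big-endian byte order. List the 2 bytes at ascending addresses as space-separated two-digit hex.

6D 25

27941 in hexadecimal, padded to 16 bits, is 0x6D25.
Split into bytes (most-significant first): 6D 25.
In big-endian order the high byte comes first in memory.
So the memory order matches the most-significant-first order: 6D 25.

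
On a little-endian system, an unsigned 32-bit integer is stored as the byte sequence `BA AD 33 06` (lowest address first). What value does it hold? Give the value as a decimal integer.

104050106

In little-endian order the low byte comes first in memory.
Reassemble most-significant byte first: 06 33 AD BA → 0x0633ADBA.
0x0633ADBA = 104050106.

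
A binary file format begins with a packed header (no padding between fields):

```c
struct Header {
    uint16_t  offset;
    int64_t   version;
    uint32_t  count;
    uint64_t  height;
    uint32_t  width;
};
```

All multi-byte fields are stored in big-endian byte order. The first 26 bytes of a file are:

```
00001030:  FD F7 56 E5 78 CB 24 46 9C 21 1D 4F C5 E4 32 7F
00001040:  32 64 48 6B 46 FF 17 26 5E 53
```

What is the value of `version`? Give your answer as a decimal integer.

`version` follows `offset` (2 bytes), so it starts at byte offset 2 and occupies 8 bytes.
Bytes at offsets 2..9: 56 E5 78 CB 24 46 9C 21.
Big-endian: lowest address holds the most-significant byte.
The bytes are already most-significant first: 0x56E578CB24469C21.
0x56E578CB24469C21 = 6261543670810844193.

6261543670810844193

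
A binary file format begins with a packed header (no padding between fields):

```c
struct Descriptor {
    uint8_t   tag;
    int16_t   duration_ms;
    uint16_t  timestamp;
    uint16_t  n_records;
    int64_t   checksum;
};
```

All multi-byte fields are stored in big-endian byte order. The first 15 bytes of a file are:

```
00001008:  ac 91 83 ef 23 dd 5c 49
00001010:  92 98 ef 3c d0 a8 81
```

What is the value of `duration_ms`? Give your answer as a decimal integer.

`duration_ms` follows `tag` (1 byte), so it starts at byte offset 1 and occupies 2 bytes.
Bytes at offsets 1..2: 91 83.
In big-endian order the high byte comes first in memory.
The bytes are already most-significant first: 0x9183.
Top bit is set, so as a signed 16-bit value this is 0x9183 − 2^16 = -28285.

-28285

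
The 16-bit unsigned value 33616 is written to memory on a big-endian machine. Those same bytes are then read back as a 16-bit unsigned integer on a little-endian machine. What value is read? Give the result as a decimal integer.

20611

33616 in 16-bit hexadecimal is 0x8350.
Stored big-endian, the bytes at ascending addresses are 83 50.
Read back as little-endian, the first byte is least significant, giving 0x5083.
0x5083 = 20611.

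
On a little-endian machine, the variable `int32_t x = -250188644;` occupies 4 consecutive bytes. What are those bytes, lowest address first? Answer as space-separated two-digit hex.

Two's complement of -250188644 in 32 bits: 250188644 = 0x0EE99364; invert → 0xF1166C9B; add 1 → 0xF1166C9C.
Split into bytes (most-significant first): F1 16 6C 9C.
Little-endian stores the least-significant byte at the lowest address.
So at ascending addresses the bytes are 9C 6C 16 F1.

9C 6C 16 F1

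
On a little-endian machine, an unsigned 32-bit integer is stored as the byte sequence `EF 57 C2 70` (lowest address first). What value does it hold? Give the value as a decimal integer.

Little-endian: lowest address holds the least-significant byte.
Reassemble most-significant byte first: 70 C2 57 EF → 0x70C257EF.
0x70C257EF = 1891784687.

1891784687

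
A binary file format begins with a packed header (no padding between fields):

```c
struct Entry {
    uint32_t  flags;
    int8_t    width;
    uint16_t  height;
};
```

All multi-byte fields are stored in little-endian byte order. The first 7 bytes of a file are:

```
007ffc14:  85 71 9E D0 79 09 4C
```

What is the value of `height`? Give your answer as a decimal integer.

19465

`height` follows `flags` (4 B), `width` (1 B), so it starts at offset 4 + 1 = 5 and occupies 2 bytes.
Bytes at offsets 5..6: 09 4C.
In little-endian order the low byte comes first in memory.
Reassemble most-significant byte first: 4C 09 → 0x4C09.
0x4C09 = 19465.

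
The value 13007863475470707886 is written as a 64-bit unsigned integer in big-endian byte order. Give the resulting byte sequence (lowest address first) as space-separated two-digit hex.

B4 85 36 E9 8E 35 AC AE

13007863475470707886 in hexadecimal, padded to 64 bits, is 0xB48536E98E35ACAE.
Split into bytes (most-significant first): B4 85 36 E9 8E 35 AC AE.
In big-endian order the high byte comes first in memory.
So the memory order matches the most-significant-first order: B4 85 36 E9 8E 35 AC AE.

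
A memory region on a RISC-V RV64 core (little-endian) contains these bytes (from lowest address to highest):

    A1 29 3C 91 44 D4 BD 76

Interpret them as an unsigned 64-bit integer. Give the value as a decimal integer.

Little-endian stores the least-significant byte at the lowest address.
Reassemble most-significant byte first: 76 BD D4 44 91 3C 29 A1 → 0x76BDD444913C29A1.
0x76BDD444913C29A1 = 8556228258033314209.

8556228258033314209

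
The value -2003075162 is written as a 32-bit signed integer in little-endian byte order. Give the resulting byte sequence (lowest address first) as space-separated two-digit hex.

A6 7F 9B 88

Two's complement of -2003075162 in 32 bits: 2003075162 = 0x7764805A; invert → 0x889B7FA5; add 1 → 0x889B7FA6.
Split into bytes (most-significant first): 88 9B 7F A6.
Little-endian: lowest address holds the least-significant byte.
So at ascending addresses the bytes are A6 7F 9B 88.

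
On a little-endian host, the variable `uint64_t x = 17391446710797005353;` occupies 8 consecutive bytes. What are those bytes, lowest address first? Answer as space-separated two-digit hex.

17391446710797005353 in hexadecimal, padded to 64 bits, is 0xF15AD4A3BF30F229.
Split into bytes (most-significant first): F1 5A D4 A3 BF 30 F2 29.
Little-endian: lowest address holds the least-significant byte.
So at ascending addresses the bytes are 29 F2 30 BF A3 D4 5A F1.

29 F2 30 BF A3 D4 5A F1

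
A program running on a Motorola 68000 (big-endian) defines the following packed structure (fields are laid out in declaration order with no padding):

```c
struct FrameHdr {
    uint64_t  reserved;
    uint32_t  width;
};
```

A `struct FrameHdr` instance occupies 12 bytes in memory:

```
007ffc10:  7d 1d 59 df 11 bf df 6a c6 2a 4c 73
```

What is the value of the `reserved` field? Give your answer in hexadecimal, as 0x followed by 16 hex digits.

0x7D1D59DF11BFDF6A

`reserved` is the first field, at byte offset 0, occupying 8 bytes.
Bytes at offsets 0..7: 7D 1D 59 DF 11 BF DF 6A.
In big-endian order the high byte comes first in memory.
The bytes are already most-significant first: 0x7D1D59DF11BFDF6A.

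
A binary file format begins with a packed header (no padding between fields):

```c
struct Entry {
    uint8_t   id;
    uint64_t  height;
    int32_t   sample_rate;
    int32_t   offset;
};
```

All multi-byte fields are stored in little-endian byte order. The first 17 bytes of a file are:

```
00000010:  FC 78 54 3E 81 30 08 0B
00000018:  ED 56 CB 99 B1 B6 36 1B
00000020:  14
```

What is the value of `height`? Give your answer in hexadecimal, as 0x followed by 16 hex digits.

`height` follows `id` (1 byte), so it starts at byte offset 1 and occupies 8 bytes.
Bytes at offsets 1..8: 78 54 3E 81 30 08 0B ED.
Little-endian stores the least-significant byte at the lowest address.
Reassemble most-significant byte first: ED 0B 08 30 81 3E 54 78 → 0xED0B0830813E5478.

0xED0B0830813E5478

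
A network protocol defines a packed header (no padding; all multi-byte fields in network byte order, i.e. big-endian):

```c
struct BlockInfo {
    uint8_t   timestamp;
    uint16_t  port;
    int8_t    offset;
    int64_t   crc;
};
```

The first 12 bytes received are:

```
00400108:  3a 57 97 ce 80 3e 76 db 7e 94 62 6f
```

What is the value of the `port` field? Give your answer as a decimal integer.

22423

`port` follows `timestamp` (1 byte), so it starts at byte offset 1 and occupies 2 bytes.
Bytes at offsets 1..2: 57 97.
In big-endian order the high byte comes first in memory.
The bytes are already most-significant first: 0x5797.
0x5797 = 22423.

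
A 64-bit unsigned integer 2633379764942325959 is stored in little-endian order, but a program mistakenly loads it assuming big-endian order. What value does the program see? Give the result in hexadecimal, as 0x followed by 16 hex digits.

2633379764942325959 in 64-bit hexadecimal is 0x248BA4F1A816C8C7.
Stored little-endian, the bytes at ascending addresses are C7 C8 16 A8 F1 A4 8B 24.
Read back as big-endian, the last byte is least significant, giving 0xC7C816A8F1A48B24.

0xC7C816A8F1A48B24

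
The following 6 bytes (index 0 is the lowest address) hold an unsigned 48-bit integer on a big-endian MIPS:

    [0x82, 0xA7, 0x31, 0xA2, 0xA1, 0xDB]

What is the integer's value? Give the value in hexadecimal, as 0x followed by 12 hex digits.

Big-endian: lowest address holds the most-significant byte.
The bytes are already most-significant first: 0x82A731A2A1DB.

0x82A731A2A1DB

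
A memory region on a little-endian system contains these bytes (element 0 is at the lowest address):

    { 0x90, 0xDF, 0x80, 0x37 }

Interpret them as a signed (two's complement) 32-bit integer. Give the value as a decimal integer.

Little-endian: lowest address holds the least-significant byte.
Reassemble most-significant byte first: 37 80 DF 90 → 0x3780DF90.
0x3780DF90 = 931192720.

931192720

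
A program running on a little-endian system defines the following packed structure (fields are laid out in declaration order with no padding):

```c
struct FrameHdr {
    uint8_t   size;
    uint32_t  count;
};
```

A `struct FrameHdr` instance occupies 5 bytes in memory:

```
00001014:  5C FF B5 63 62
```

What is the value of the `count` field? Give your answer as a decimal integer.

`count` follows `size` (1 byte), so it starts at byte offset 1 and occupies 4 bytes.
Bytes at offsets 1..4: FF B5 63 62.
Little-endian stores the least-significant byte at the lowest address.
Reassemble most-significant byte first: 62 63 B5 FF → 0x6263B5FF.
0x6263B5FF = 1650701823.

1650701823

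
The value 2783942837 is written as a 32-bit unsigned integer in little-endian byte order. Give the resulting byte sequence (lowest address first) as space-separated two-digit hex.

2783942837 in hexadecimal, padded to 32 bits, is 0xA5EF98B5.
Split into bytes (most-significant first): A5 EF 98 B5.
In little-endian order the low byte comes first in memory.
So at ascending addresses the bytes are B5 98 EF A5.

B5 98 EF A5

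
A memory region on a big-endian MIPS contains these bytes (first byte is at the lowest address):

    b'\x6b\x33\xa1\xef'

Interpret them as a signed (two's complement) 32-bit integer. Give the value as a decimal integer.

Big-endian stores the most-significant byte at the lowest address.
The bytes are already most-significant first: 0x6B33A1EF.
0x6B33A1EF = 1798545903.

1798545903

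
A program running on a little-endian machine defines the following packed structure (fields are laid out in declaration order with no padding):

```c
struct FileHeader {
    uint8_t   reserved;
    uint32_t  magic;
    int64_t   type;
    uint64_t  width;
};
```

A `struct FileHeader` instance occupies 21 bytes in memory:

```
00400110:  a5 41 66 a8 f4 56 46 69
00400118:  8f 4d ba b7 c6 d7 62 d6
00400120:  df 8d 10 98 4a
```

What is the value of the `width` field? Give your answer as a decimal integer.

5375064356798489303

`width` follows `reserved` (1 B), `magic` (4 B), `type` (8 B), so it starts at offset 1 + 4 + 8 = 13 and occupies 8 bytes.
Bytes at offsets 13..20: D7 62 D6 DF 8D 10 98 4A.
Little-endian stores the least-significant byte at the lowest address.
Reassemble most-significant byte first: 4A 98 10 8D DF D6 62 D7 → 0x4A98108DDFD662D7.
0x4A98108DDFD662D7 = 5375064356798489303.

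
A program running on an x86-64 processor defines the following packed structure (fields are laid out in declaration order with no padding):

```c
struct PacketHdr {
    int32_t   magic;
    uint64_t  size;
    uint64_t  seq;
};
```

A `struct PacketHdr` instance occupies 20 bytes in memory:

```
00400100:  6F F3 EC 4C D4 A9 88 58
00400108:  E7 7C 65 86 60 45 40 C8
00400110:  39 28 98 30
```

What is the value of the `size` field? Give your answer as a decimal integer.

`size` follows `magic` (4 bytes), so it starts at byte offset 4 and occupies 8 bytes.
Bytes at offsets 4..11: D4 A9 88 58 E7 7C 65 86.
Little-endian: lowest address holds the least-significant byte.
Reassemble most-significant byte first: 86 65 7C E7 58 88 A9 D4 → 0x86657CE75888A9D4.
0x86657CE75888A9D4 = 9684283906794760660.

9684283906794760660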